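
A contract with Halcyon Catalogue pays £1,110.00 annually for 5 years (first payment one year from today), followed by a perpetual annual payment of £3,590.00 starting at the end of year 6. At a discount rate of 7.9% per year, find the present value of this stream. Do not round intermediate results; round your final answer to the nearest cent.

PV of 5-year annuity: £1,110.00 × [1 − (1+0.079)^−5] / 0.079 = 4443.61359
Perpetuity value at year 5: £3,590.00 / 0.079 = 45443.03797
PV of perpetuity: 45443.03797 / (1+0.079)^5 = 31071.35077
Total PV = 4443.61359 + 31071.35077 = 35514.96437

£35514.96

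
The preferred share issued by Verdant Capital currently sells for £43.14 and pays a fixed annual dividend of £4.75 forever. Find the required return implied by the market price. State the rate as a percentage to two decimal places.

P = C/r ⇒ r = C/P = £4.75/£43.14 = 0.110107

11.01%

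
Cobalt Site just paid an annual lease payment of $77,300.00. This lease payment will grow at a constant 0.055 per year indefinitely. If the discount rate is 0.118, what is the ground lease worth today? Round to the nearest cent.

D₁ = D₀ × (1 + g) = $77,300.00 × 1.055 = $81,551.5000
Growing perpetuity: P = D₁ / (r − g) = $81,551.5000 / (0.118 − 0.055) = $1,294,468.25

$1294468.25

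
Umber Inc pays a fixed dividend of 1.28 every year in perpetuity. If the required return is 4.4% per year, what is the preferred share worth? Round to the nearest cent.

Level perpetuity: PV = C / r = 1.28 / 0.044 = 29.09

29.09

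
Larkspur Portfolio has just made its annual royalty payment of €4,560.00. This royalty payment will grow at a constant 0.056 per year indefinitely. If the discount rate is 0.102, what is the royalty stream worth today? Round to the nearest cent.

D₁ = D₀ × (1 + g) = €4,560.00 × 1.056 = €4,815.3600
Growing perpetuity: P = D₁ / (r − g) = €4,815.3600 / (0.102 − 0.056) = €104,681.74

€104681.74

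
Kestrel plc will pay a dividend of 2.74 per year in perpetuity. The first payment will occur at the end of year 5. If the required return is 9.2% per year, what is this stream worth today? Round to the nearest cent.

Value at end of year 4: C / r = 2.74 / 0.092 = 29.7826
Discount to today: PV = 29.7826 / (1 + 0.092)^4 = 29.7826 / 1.421970 = 20.94

20.94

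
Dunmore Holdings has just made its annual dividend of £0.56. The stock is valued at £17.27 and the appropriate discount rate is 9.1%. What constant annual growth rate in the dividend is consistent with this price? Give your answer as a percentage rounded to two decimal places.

P = D₀(1+g)/(r−g) ⇒ P(r−g) = D₀(1+g) ⇒ g(P+D₀) = P·r − D₀
g = (P·r − D₀)/(P + D₀) = (£17.27×0.091 − £0.56) / (£17.27 + £0.56) = 0.056734

5.67%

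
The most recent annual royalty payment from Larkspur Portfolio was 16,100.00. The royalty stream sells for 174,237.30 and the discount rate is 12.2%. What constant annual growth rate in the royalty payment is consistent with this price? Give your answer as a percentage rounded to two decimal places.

2.71%

P = D₀(1+g)/(r−g) ⇒ P(r−g) = D₀(1+g) ⇒ g(P+D₀) = P·r − D₀
g = (P·r − D₀)/(P + D₀) = (174,237.30×0.122 − 16,100.00) / (174,237.30 + 16,100.00) = 0.027094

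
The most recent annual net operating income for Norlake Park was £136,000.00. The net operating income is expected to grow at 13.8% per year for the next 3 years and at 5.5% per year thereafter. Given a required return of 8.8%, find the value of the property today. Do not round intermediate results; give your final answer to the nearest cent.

£5421942.11

D_1 = 154768.00000
D_2 = 176125.98400
D_3 = 200431.36979
Terminal value at year 3: TV = D_3×(1+g_2)/(r−g_2) = 211455.09513/0.033 = 6407730.15547
P_0 = D_1/(1+r)^1 + D_2/(1+r)^2 + D_3/(1+r)^3 + TV/(1+r)^3
    = 142250.00000 + 148787.22426 + 155624.87244 + 4975280.01281 = 5421942.10951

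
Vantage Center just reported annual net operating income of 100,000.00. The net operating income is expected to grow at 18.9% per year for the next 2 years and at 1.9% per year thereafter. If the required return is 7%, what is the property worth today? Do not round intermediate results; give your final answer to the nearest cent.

D_1 = 118900.00000
D_2 = 141372.10000
Terminal value at year 2: TV = D_2×(1+g_2)/(r−g_2) = 144058.16990/0.051 = 2824669.99804
P_0 = D_1/(1+r)^1 + D_2/(1+r)^2 + TV/(1+r)^2
    = 111121.49533 + 123479.86724 + 2467176.17088 = 2701777.53344

2701777.53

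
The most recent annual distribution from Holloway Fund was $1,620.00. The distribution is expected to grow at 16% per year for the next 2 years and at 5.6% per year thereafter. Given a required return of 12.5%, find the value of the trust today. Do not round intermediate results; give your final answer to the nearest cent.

$29752.49

D_1 = 1879.20000
D_2 = 2179.87200
Terminal value at year 2: TV = D_2×(1+g_2)/(r−g_2) = 2301.94483/0.069 = 33361.51930
P_0 = D_1/(1+r)^1 + D_2/(1+r)^2 + TV/(1+r)^2
    = 1670.40000 + 1722.36800 + 26359.71896 = 29752.48696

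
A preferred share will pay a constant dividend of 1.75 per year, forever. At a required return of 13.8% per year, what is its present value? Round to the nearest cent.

Level perpetuity: PV = C / r = 1.75 / 0.138 = 12.68

12.68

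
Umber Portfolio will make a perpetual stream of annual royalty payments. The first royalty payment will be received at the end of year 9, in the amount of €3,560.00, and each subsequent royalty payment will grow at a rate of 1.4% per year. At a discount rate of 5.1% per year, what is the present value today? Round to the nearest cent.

€64628.87

Value at end of year 8: C₁ / (r − g) = €3,560.00 / (0.051 − 0.014) = €96,216.2162
Discount to today: PV = €96,216.2162 / (1 + 0.051)^8 = €96,216.2162 / 1.488750 = €64,628.87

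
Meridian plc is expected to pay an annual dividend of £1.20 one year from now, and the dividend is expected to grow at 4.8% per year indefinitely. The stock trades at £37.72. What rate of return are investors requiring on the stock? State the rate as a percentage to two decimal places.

P = D₁/(r − g) ⇒ r = D₁/P + g = £1.2000/£37.72 + 0.048 = 0.031813 + 0.048 = 0.079813

7.98%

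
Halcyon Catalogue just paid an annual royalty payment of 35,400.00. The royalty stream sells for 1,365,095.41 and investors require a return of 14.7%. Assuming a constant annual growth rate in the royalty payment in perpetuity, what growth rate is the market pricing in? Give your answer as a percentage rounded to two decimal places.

P = D₀(1+g)/(r−g) ⇒ P(r−g) = D₀(1+g) ⇒ g(P+D₀) = P·r − D₀
g = (P·r − D₀)/(P + D₀) = (1,365,095.41×0.147 − 35,400.00) / (1,365,095.41 + 35,400.00) = 0.118008

11.80%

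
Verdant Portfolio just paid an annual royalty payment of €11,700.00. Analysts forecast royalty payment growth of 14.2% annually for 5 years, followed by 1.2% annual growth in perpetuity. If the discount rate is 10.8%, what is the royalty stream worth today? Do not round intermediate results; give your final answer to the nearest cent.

€207569.54

D_1 = 13361.40000
D_2 = 15258.71880
D_3 = 17425.45687
D_4 = 19899.87175
D_5 = 22725.65353
Terminal value at year 5: TV = D_5×(1+g_2)/(r−g_2) = 22998.36138/0.096 = 239566.26433
P_0 = D_1/(1+r)^1 + D_2/(1+r)^2 + D_3/(1+r)^3 + D_4/(1+r)^4 + D_5/(1+r)^5 + TV/(1+r)^5
    = 12059.02527 + 12429.06756 + 12810.46494 + 13203.56585 + 13608.72943 + 143458.68936 = 207569.54241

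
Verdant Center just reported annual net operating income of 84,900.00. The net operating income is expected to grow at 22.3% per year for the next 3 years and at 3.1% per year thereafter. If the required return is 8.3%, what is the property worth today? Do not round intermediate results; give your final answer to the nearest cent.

D_1 = 103832.70000
D_2 = 126987.39210
D_3 = 155305.58054
Terminal value at year 3: TV = D_3×(1+g_2)/(r−g_2) = 160120.05353/0.052 = 3079231.79875
P_0 = D_1/(1+r)^1 + D_2/(1+r)^2 + D_3/(1+r)^3 + TV/(1+r)^3
    = 95875.06925 + 108268.89169 + 122264.87030 + 2424136.17838 = 2750545.00962

2750545.01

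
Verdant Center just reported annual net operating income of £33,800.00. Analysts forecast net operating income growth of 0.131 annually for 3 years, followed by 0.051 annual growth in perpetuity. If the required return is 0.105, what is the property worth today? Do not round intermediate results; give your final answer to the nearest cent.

D_1 = 38227.80000
D_2 = 43235.64180
D_3 = 48899.51088
Terminal value at year 3: TV = D_3×(1+g_2)/(r−g_2) = 51393.38593/0.054 = 951729.36908
P_0 = D_1/(1+r)^1 + D_2/(1+r)^2 + D_3/(1+r)^3 + TV/(1+r)^3
    = 34595.29412 + 35409.30104 + 36242.46106 + 705385.67735 = 811632.73356

£811632.73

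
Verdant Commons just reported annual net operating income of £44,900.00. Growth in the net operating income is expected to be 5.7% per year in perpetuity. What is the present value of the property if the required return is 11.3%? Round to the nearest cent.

£847487.50

D₁ = D₀ × (1 + g) = £44,900.00 × 1.057 = £47,459.3000
Growing perpetuity: P = D₁ / (r − g) = £47,459.3000 / (0.113 − 0.057) = £847,487.50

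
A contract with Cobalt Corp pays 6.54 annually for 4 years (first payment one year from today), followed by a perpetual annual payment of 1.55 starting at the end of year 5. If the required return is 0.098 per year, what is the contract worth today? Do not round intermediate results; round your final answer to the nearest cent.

PV of 4-year annuity: 6.54 × [1 − (1+0.098)^−4] / 0.098 = 20.82099
Perpetuity value at year 4: 1.55 / 0.098 = 15.81633
PV of perpetuity: 15.81633 / (1+0.098)^4 = 10.88169
Total PV = 20.82099 + 10.88169 = 31.70268

31.70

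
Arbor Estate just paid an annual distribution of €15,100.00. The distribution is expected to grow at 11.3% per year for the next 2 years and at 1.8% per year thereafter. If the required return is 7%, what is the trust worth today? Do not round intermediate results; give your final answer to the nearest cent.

€351893.23

D_1 = 16806.30000
D_2 = 18705.41190
Terminal value at year 2: TV = D_2×(1+g_2)/(r−g_2) = 19042.10931/0.052 = 366194.40989
P_0 = D_1/(1+r)^1 + D_2/(1+r)^2 + TV/(1+r)^2
    = 15706.82243 + 16338.03118 + 319848.37967 = 351893.23329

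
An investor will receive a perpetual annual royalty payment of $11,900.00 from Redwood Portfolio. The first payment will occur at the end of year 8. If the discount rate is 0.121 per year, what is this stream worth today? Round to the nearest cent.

Value at end of year 7: C / r = $11,900.00 / 0.121 = $98,347.1074
Discount to today: PV = $98,347.1074 / (1 + 0.121)^7 = $98,347.1074 / 2.224535 = $44,210.18

$44210.18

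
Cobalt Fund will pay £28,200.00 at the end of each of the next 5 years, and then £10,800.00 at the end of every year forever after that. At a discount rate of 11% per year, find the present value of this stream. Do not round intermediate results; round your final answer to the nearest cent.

PV of 5-year annuity: £28,200.00 × [1 − (1+0.11)^−5] / 0.11 = 104224.29590
Perpetuity value at year 5: £10,800.00 / 0.11 = 98181.81818
PV of perpetuity: 98181.81818 / (1+0.11)^5 = 58266.13039
Total PV = 104224.29590 + 58266.13039 = 162490.42629

£162490.43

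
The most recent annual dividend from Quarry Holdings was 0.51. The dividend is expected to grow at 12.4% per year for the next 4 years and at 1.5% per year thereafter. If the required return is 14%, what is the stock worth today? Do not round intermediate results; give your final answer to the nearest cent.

D_1 = 0.57324
D_2 = 0.64432
D_3 = 0.72422
D_4 = 0.81402
Terminal value at year 4: TV = D_4×(1+g_2)/(r−g_2) = 0.82623/0.125 = 6.60985
P_0 = D_1/(1+r)^1 + D_2/(1+r)^2 + D_3/(1+r)^3 + D_4/(1+r)^4 + TV/(1+r)^4
    = 0.50284 + 0.49578 + 0.48883 + 0.48197 + 3.91356 = 5.88298

5.88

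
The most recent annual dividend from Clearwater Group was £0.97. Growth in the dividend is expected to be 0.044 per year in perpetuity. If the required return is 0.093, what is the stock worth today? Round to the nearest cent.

D₁ = D₀ × (1 + g) = £0.97 × 1.044 = £1.0127
Growing perpetuity: P = D₁ / (r − g) = £1.0127 / (0.093 − 0.044) = £20.67

£20.67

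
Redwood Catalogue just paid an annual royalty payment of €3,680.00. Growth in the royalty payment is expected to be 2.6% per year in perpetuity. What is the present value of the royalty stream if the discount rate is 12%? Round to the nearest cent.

€40166.81

D₁ = D₀ × (1 + g) = €3,680.00 × 1.026 = €3,775.6800
Growing perpetuity: P = D₁ / (r − g) = €3,775.6800 / (0.12 − 0.026) = €40,166.81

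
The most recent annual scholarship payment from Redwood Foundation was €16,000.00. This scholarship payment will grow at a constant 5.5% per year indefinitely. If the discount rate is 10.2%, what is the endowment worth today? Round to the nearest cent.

€359148.94

D₁ = D₀ × (1 + g) = €16,000.00 × 1.055 = €16,880.0000
Growing perpetuity: P = D₁ / (r − g) = €16,880.0000 / (0.102 − 0.055) = €359,148.94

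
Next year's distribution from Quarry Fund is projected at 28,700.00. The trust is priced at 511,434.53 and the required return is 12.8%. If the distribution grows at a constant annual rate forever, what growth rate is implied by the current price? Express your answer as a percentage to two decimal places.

7.19%

P = D₁/(r−g) ⇒ g = r − D₁/P = 0.128 − 28,700.00/511,434.53 = 0.071883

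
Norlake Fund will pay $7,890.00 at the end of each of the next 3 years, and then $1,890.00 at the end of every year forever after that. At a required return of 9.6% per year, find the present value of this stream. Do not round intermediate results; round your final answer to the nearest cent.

PV of 3-year annuity: $7,890.00 × [1 − (1+0.096)^−3] / 0.096 = 19760.26386
Perpetuity value at year 3: $1,890.00 / 0.096 = 19687.50000
PV of perpetuity: 19687.50000 / (1+0.096)^3 = 14954.05276
Total PV = 19760.26386 + 14954.05276 = 34714.31662

$34714.32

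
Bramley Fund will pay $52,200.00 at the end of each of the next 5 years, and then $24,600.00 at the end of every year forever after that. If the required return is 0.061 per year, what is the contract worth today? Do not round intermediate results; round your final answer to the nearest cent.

PV of 5-year annuity: $52,200.00 × [1 − (1+0.061)^−5] / 0.061 = 219288.49970
Perpetuity value at year 5: $24,600.00 / 0.061 = 403278.68852
PV of perpetuity: 403278.68852 / (1+0.061)^5 = 299935.83234
Total PV = 219288.49970 + 299935.83234 = 519224.33205

$519224.33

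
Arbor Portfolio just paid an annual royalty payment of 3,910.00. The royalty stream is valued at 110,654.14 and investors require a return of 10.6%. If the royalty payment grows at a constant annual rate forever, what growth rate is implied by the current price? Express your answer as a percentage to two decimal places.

P = D₀(1+g)/(r−g) ⇒ P(r−g) = D₀(1+g) ⇒ g(P+D₀) = P·r − D₀
g = (P·r − D₀)/(P + D₀) = (110,654.14×0.106 − 3,910.00) / (110,654.14 + 3,910.00) = 0.068253

6.83%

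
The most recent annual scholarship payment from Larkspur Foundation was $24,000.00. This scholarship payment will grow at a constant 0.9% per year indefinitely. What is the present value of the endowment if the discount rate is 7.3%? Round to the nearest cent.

$378375.00

D₁ = D₀ × (1 + g) = $24,000.00 × 1.009 = $24,216.0000
Growing perpetuity: P = D₁ / (r − g) = $24,216.0000 / (0.073 − 0.009) = $378,375.00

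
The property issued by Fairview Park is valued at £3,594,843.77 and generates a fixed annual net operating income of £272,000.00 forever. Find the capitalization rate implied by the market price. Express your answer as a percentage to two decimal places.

P = C/r ⇒ r = C/P = £272,000.00/£3,594,843.77 = 0.075664

7.57%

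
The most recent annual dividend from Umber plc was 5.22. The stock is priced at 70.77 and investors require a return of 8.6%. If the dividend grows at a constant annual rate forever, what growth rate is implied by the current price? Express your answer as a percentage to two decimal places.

1.14%

P = D₀(1+g)/(r−g) ⇒ P(r−g) = D₀(1+g) ⇒ g(P+D₀) = P·r − D₀
g = (P·r − D₀)/(P + D₀) = (70.77×0.086 − 5.22) / (70.77 + 5.22) = 0.011399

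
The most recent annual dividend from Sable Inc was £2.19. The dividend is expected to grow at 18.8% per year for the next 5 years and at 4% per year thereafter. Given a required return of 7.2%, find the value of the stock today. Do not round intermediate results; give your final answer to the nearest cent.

£134.03

D_1 = 2.60172
D_2 = 3.09084
D_3 = 3.67192
D_4 = 4.36224
D_5 = 5.18234
Terminal value at year 5: TV = D_5×(1+g_2)/(r−g_2) = 5.38964/0.032 = 168.42621
P_0 = D_1/(1+r)^1 + D_2/(1+r)^2 + D_3/(1+r)^3 + D_4/(1+r)^4 + D_5/(1+r)^5 + TV/(1+r)^5
    = 2.42698 + 2.68960 + 2.98064 + 3.30317 + 3.66060 + 118.96953 = 134.03051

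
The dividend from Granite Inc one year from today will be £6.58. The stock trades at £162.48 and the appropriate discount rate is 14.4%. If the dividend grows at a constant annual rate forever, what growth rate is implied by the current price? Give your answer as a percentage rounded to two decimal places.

P = D₁/(r−g) ⇒ g = r − D₁/P = 0.144 − £6.58/£162.48 = 0.103503

10.35%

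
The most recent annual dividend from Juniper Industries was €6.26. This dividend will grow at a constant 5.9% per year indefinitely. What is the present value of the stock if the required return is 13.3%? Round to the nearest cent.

D₁ = D₀ × (1 + g) = €6.26 × 1.059 = €6.6293
Growing perpetuity: P = D₁ / (r − g) = €6.6293 / (0.133 − 0.059) = €89.59

€89.59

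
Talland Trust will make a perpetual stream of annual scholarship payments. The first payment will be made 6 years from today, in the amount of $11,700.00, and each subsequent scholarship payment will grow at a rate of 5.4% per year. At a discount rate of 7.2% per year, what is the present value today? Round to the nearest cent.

Value at end of year 5: C₁ / (r − g) = $11,700.00 / (0.072 − 0.054) = $650,000.0000
Discount to today: PV = $650,000.0000 / (1 + 0.072)^5 = $650,000.0000 / 1.415709 = $459,133.97

$459133.97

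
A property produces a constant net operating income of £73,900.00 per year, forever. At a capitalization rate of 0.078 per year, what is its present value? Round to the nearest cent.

£947435.90

Level perpetuity: PV = C / r = £73,900.00 / 0.078 = £947,435.90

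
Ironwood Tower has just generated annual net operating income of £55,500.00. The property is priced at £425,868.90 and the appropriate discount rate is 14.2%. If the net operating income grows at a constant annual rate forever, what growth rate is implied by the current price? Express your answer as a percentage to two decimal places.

P = D₀(1+g)/(r−g) ⇒ P(r−g) = D₀(1+g) ⇒ g(P+D₀) = P·r − D₀
g = (P·r − D₀)/(P + D₀) = (£425,868.90×0.142 − £55,500.00) / (£425,868.90 + £55,500.00) = 0.010332

1.03%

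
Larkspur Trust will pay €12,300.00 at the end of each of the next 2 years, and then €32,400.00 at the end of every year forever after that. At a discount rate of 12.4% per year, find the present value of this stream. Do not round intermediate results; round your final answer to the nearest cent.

PV of 2-year annuity: €12,300.00 × [1 − (1+0.124)^−2] / 0.124 = 20678.87945
Perpetuity value at year 2: €32,400.00 / 0.124 = 261290.32258
PV of perpetuity: 261290.32258 / (1+0.124)^2 = 206819.12794
Total PV = 20678.87945 + 206819.12794 = 227498.00739

€227498.01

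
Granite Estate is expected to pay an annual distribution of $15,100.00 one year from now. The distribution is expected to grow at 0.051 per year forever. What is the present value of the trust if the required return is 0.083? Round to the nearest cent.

$471875.00

Growing perpetuity: P = D₁ / (r − g) = $15,100.0000 / (0.083 − 0.051) = $471,875.00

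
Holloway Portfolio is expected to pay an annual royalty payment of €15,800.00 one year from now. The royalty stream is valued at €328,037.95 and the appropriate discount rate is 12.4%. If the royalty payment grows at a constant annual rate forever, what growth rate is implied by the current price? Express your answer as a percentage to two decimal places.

7.58%

P = D₁/(r−g) ⇒ g = r − D₁/P = 0.124 − €15,800.00/€328,037.95 = 0.075835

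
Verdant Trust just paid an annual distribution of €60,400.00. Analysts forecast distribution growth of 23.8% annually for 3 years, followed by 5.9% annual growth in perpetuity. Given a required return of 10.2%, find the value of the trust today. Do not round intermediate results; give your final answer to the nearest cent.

D_1 = 74775.20000
D_2 = 92571.69760
D_3 = 114603.76163
Terminal value at year 3: TV = D_3×(1+g_2)/(r−g_2) = 121365.38356/0.043 = 2822450.78058
P_0 = D_1/(1+r)^1 + D_2/(1+r)^2 + D_3/(1+r)^3 + TV/(1+r)^3
    = 67854.08348 + 76228.09016 + 85635.54956 + 2109024.34847 = 2338742.07167

€2338742.07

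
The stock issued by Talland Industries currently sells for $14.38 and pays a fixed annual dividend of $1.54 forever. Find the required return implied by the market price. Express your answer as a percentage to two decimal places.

P = C/r ⇒ r = C/P = $1.54/$14.38 = 0.107093

10.71%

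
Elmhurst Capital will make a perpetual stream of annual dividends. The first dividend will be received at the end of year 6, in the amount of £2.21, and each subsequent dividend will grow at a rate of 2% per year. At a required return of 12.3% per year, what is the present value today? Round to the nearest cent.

Value at end of year 5: C₁ / (r − g) = £2.21 / (0.123 − 0.02) = £21.4563
Discount to today: PV = £21.4563 / (1 + 0.123)^5 = £21.4563 / 1.786071 = £12.01

£12.01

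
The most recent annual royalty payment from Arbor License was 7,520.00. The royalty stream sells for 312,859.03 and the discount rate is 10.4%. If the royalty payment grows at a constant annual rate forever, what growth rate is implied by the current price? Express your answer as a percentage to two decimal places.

P = D₀(1+g)/(r−g) ⇒ P(r−g) = D₀(1+g) ⇒ g(P+D₀) = P·r − D₀
g = (P·r − D₀)/(P + D₀) = (312,859.03×0.104 − 7,520.00) / (312,859.03 + 7,520.00) = 0.078087

7.81%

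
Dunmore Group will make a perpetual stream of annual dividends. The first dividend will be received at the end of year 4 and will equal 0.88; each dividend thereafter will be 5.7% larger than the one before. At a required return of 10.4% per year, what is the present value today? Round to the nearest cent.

13.91

Value at end of year 3: C₁ / (r − g) = 0.88 / (0.104 − 0.057) = 18.7234
Discount to today: PV = 18.7234 / (1 + 0.104)^3 = 18.7234 / 1.345573 = 13.91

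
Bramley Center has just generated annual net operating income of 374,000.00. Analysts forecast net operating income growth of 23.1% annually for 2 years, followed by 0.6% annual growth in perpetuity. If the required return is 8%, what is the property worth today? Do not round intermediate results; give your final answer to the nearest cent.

7517694.82

D_1 = 460394.00000
D_2 = 566745.01400
Terminal value at year 2: TV = D_2×(1+g_2)/(r−g_2) = 570145.48408/0.074 = 7704668.70384
P_0 = D_1/(1+r)^1 + D_2/(1+r)^2 + TV/(1+r)^2
    = 426290.74074 + 485892.50171 + 6605511.57736 = 7517694.81982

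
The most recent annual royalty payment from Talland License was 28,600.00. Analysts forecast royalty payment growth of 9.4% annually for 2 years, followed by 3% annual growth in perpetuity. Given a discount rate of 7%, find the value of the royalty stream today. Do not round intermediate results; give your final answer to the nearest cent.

828996.39

D_1 = 31288.40000
D_2 = 34229.50960
Terminal value at year 2: TV = D_2×(1+g_2)/(r−g_2) = 35256.39489/0.04 = 881409.87220
P_0 = D_1/(1+r)^1 + D_2/(1+r)^2 + TV/(1+r)^2
    = 29241.49533 + 29897.37933 + 769857.51786 = 828996.39252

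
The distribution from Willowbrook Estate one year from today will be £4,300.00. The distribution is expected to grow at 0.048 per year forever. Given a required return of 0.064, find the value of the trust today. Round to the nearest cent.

Growing perpetuity: P = D₁ / (r − g) = £4,300.0000 / (0.064 − 0.048) = £268,750.00

£268750.00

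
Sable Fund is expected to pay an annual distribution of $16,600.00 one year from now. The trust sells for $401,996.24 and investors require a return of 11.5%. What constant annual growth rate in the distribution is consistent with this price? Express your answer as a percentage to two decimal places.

P = D₁/(r−g) ⇒ g = r − D₁/P = 0.115 − $16,600.00/$401,996.24 = 0.073706

7.37%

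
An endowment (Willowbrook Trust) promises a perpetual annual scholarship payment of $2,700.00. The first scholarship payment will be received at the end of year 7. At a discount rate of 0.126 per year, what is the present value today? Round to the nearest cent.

$10513.88

Value at end of year 6: C / r = $2,700.00 / 0.126 = $21,428.5714
Discount to today: PV = $21,428.5714 / (1 + 0.126)^6 = $21,428.5714 / 2.038123 = $10,513.88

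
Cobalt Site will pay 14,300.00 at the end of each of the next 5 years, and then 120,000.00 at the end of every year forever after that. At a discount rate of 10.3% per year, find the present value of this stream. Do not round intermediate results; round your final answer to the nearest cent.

767414.43

PV of 5-year annuity: 14,300.00 × [1 − (1+0.103)^−5] / 0.103 = 53795.34327
Perpetuity value at year 5: 120,000.00 / 0.103 = 1165048.54369
PV of perpetuity: 1165048.54369 / (1+0.103)^5 = 713619.08971
Total PV = 53795.34327 + 713619.08971 = 767414.43297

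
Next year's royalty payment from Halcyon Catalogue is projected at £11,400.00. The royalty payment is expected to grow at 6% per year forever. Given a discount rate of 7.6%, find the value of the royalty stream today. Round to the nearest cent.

£712500.00

Growing perpetuity: P = D₁ / (r − g) = £11,400.0000 / (0.076 − 0.06) = £712,500.00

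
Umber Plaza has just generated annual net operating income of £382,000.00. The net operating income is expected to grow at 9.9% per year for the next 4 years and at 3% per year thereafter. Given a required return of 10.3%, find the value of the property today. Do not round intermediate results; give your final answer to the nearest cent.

£6826299.53

D_1 = 419818.00000
D_2 = 461379.98200
D_3 = 507056.60022
D_4 = 557255.20364
Terminal value at year 4: TV = D_4×(1+g_2)/(r−g_2) = 573972.85975/0.073 = 7862641.91437
P_0 = D_1/(1+r)^1 + D_2/(1+r)^2 + D_3/(1+r)^3 + D_4/(1+r)^4 + TV/(1+r)^4
    = 380614.68722 + 379234.39823 + 377859.11483 + 376488.81886 + 5312102.51263 = 6826299.53177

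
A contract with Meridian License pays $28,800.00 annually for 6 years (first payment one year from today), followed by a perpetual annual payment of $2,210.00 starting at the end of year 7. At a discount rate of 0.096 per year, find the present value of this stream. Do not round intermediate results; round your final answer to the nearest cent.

$140197.42

PV of 6-year annuity: $28,800.00 × [1 − (1+0.096)^−6] / 0.096 = 126915.59884
Perpetuity value at year 6: $2,210.00 / 0.096 = 23020.83333
PV of perpetuity: 23020.83333 / (1+0.096)^6 = 13281.82384
Total PV = 126915.59884 + 13281.82384 = 140197.42268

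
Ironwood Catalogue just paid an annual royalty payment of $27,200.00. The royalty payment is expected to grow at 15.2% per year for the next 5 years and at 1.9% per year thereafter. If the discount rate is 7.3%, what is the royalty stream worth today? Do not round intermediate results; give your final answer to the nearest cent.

$901327.68

D_1 = 31334.40000
D_2 = 36097.22880
D_3 = 41584.00758
D_4 = 47904.77673
D_5 = 55186.30279
Terminal value at year 5: TV = D_5×(1+g_2)/(r−g_2) = 56234.84255/0.054 = 1041385.97306
P_0 = D_1/(1+r)^1 + D_2/(1+r)^2 + D_3/(1+r)^3 + D_4/(1+r)^4 + D_5/(1+r)^5 + TV/(1+r)^5
    = 29202.60951 + 31352.66184 + 33661.01252 + 36139.31633 + 38800.08613 + 732171.99564 = 901327.68197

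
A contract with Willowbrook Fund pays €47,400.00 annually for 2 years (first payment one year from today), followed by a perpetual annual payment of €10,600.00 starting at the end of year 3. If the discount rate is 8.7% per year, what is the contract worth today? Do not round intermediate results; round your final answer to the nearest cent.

€186838.75

PV of 2-year annuity: €47,400.00 × [1 − (1+0.087)^−2] / 0.087 = 83722.40639
Perpetuity value at year 2: €10,600.00 / 0.087 = 121839.08046
PV of perpetuity: 121839.08046 / (1+0.087)^2 = 103116.34823
Total PV = 83722.40639 + 103116.34823 = 186838.75462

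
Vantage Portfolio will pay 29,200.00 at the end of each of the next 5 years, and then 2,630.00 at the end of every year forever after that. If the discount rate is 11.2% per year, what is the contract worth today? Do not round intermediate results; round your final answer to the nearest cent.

121190.07

PV of 5-year annuity: 29,200.00 × [1 − (1+0.112)^−5] / 0.112 = 107379.42870
Perpetuity value at year 5: 2,630.00 / 0.112 = 23482.14286
PV of perpetuity: 23482.14286 / (1+0.112)^5 = 13810.63952
Total PV = 107379.42870 + 13810.63952 = 121190.06822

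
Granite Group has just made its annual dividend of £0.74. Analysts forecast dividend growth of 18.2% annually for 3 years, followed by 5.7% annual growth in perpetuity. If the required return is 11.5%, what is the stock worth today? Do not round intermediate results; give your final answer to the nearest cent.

D_1 = 0.87468
D_2 = 1.03387
D_3 = 1.22204
Terminal value at year 3: TV = D_3×(1+g_2)/(r−g_2) = 1.29169/0.058 = 22.27056
P_0 = D_1/(1+r)^1 + D_2/(1+r)^2 + D_3/(1+r)^3 + TV/(1+r)^3
    = 0.78447 + 0.83160 + 0.88158 + 16.06595 = 18.56360

£18.56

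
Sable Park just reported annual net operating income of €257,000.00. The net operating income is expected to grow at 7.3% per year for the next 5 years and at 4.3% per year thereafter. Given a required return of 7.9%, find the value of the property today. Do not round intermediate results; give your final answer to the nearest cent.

€8504851.31

D_1 = 275761.00000
D_2 = 295891.55300
D_3 = 317491.63637
D_4 = 340668.52582
D_5 = 365537.32821
Terminal value at year 5: TV = D_5×(1+g_2)/(r−g_2) = 381255.43332/0.036 = 10590428.70339
P_0 = D_1/(1+r)^1 + D_2/(1+r)^2 + D_3/(1+r)^3 + D_4/(1+r)^4 + D_5/(1+r)^5 + TV/(1+r)^5
    = 255570.89898 + 254149.74477 + 252736.49318 + 251331.10026 + 249933.52231 + 7241129.54927 = 8504851.30876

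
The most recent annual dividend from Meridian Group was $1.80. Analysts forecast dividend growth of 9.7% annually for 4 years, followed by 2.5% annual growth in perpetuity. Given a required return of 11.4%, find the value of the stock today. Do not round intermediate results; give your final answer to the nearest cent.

$26.42

D_1 = 1.97460
D_2 = 2.16614
D_3 = 2.37625
D_4 = 2.60675
Terminal value at year 4: TV = D_4×(1+g_2)/(r−g_2) = 2.67192/0.089 = 30.02153
P_0 = D_1/(1+r)^1 + D_2/(1+r)^2 + D_3/(1+r)^3 + D_4/(1+r)^4 + TV/(1+r)^4
    = 1.77253 + 1.74548 + 1.71885 + 1.69262 + 19.49360 = 26.42308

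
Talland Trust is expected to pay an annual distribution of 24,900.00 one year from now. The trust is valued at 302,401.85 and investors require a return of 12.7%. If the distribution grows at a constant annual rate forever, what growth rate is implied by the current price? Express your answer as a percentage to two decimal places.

P = D₁/(r−g) ⇒ g = r − D₁/P = 0.127 − 24,900.00/302,401.85 = 0.044659

4.47%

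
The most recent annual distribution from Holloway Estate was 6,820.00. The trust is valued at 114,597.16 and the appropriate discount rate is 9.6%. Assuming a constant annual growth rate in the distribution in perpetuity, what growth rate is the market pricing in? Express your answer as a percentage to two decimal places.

3.44%

P = D₀(1+g)/(r−g) ⇒ P(r−g) = D₀(1+g) ⇒ g(P+D₀) = P·r − D₀
g = (P·r − D₀)/(P + D₀) = (114,597.16×0.096 − 6,820.00) / (114,597.16 + 6,820.00) = 0.034438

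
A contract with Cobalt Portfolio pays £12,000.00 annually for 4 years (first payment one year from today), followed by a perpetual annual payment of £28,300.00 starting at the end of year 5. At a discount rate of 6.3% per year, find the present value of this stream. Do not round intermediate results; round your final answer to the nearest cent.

£393110.97

PV of 4-year annuity: £12,000.00 × [1 − (1+0.063)^−4] / 0.063 = 41297.20871
Perpetuity value at year 4: £28,300.00 / 0.063 = 449206.34921
PV of perpetuity: 449206.34921 / (1+0.063)^4 = 351813.76532
Total PV = 41297.20871 + 351813.76532 = 393110.97404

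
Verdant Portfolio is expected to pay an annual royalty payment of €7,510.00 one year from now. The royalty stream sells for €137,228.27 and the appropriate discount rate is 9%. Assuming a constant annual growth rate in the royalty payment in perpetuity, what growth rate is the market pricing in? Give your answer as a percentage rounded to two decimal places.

3.53%

P = D₁/(r−g) ⇒ g = r − D₁/P = 0.09 − €7,510.00/€137,228.27 = 0.035274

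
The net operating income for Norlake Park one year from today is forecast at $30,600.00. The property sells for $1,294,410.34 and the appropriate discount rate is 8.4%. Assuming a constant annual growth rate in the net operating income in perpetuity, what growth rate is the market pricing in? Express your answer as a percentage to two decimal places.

P = D₁/(r−g) ⇒ g = r − D₁/P = 0.084 − $30,600.00/$1,294,410.34 = 0.060360

6.04%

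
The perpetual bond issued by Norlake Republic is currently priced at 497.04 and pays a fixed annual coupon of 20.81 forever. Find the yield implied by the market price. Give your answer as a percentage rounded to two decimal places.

4.19%

P = C/r ⇒ r = C/P = 20.81/497.04 = 0.041868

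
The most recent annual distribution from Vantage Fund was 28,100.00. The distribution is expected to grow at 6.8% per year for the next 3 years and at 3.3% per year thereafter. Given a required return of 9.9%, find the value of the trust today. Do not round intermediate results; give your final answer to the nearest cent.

D_1 = 30010.80000
D_2 = 32051.53440
D_3 = 34231.03874
Terminal value at year 3: TV = D_3×(1+g_2)/(r−g_2) = 35360.66302/0.066 = 535767.62148
P_0 = D_1/(1+r)^1 + D_2/(1+r)^2 + D_3/(1+r)^3 + TV/(1+r)^3
    = 27307.37034 + 26537.09874 + 25788.55456 + 403629.95239 = 483262.97603

483262.98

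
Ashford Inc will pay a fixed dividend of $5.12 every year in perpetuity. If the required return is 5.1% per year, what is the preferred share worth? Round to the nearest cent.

$100.39

Level perpetuity: PV = C / r = $5.12 / 0.051 = $100.39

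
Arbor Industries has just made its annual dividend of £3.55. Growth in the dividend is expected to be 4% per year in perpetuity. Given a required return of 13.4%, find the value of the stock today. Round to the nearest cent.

£39.28

D₁ = D₀ × (1 + g) = £3.55 × 1.04 = £3.6920
Growing perpetuity: P = D₁ / (r − g) = £3.6920 / (0.134 − 0.04) = £39.28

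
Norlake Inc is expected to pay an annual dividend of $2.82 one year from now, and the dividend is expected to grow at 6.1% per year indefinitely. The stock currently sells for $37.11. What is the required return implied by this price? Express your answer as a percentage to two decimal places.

13.70%

P = D₁/(r − g) ⇒ r = D₁/P + g = $2.8200/$37.11 + 0.061 = 0.075990 + 0.061 = 0.136990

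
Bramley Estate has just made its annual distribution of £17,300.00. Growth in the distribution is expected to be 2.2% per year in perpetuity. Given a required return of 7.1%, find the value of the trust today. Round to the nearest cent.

D₁ = D₀ × (1 + g) = £17,300.00 × 1.022 = £17,680.6000
Growing perpetuity: P = D₁ / (r − g) = £17,680.6000 / (0.071 − 0.022) = £360,828.57

£360828.57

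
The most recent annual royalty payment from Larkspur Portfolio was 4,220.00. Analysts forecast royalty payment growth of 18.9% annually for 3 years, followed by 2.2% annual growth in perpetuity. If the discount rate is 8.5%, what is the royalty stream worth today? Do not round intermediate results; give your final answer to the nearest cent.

D_1 = 5017.58000
D_2 = 5965.90262
D_3 = 7093.45822
Terminal value at year 3: TV = D_3×(1+g_2)/(r−g_2) = 7249.51430/0.063 = 115071.65549
P_0 = D_1/(1+r)^1 + D_2/(1+r)^2 + D_3/(1+r)^3 + TV/(1+r)^3
    = 4624.49770 + 5067.76752 + 5553.52588 + 90090.53098 = 105336.32208

105336.32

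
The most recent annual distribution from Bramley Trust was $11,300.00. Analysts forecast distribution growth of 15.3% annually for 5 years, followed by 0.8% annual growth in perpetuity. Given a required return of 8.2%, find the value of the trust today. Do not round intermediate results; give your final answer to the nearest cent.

$280148.22

D_1 = 13028.90000
D_2 = 15022.32170
D_3 = 17320.73692
D_4 = 19970.80967
D_5 = 23026.34355
Terminal value at year 5: TV = D_5×(1+g_2)/(r−g_2) = 23210.55430/0.074 = 313656.13914
P_0 = D_1/(1+r)^1 + D_2/(1+r)^2 + D_3/(1+r)^3 + D_4/(1+r)^4 + D_5/(1+r)^5 + TV/(1+r)^5
    = 12041.49723 + 12831.65093 + 13673.65390 + 14570.90845 + 15527.04015 + 211503.46587 = 280148.21653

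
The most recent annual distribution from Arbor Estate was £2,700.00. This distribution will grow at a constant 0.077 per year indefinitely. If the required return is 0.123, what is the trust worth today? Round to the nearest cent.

£63215.22

D₁ = D₀ × (1 + g) = £2,700.00 × 1.077 = £2,907.9000
Growing perpetuity: P = D₁ / (r − g) = £2,907.9000 / (0.123 − 0.077) = £63,215.22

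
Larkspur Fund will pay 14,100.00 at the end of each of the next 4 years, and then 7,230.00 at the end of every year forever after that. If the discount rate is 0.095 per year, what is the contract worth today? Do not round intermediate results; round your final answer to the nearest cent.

PV of 4-year annuity: 14,100.00 × [1 − (1+0.095)^−4] / 0.095 = 45183.18381
Perpetuity value at year 4: 7,230.00 / 0.095 = 76105.26316
PV of perpetuity: 76105.26316 / (1+0.095)^4 = 52936.86465
Total PV = 45183.18381 + 52936.86465 = 98120.04846

98120.05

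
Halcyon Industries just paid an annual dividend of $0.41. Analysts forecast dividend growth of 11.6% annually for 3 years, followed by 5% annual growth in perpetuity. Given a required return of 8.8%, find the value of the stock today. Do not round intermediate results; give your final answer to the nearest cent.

$13.52

D_1 = 0.45756
D_2 = 0.51064
D_3 = 0.56987
Terminal value at year 3: TV = D_3×(1+g_2)/(r−g_2) = 0.59836/0.038 = 15.74643
P_0 = D_1/(1+r)^1 + D_2/(1+r)^2 + D_3/(1+r)^3 + TV/(1+r)^3
    = 0.42055 + 0.43137 + 0.44248 + 12.22631 = 13.52071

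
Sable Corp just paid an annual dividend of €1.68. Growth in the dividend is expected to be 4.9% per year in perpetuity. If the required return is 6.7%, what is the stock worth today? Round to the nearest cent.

€97.91

D₁ = D₀ × (1 + g) = €1.68 × 1.049 = €1.7623
Growing perpetuity: P = D₁ / (r − g) = €1.7623 / (0.067 − 0.049) = €97.91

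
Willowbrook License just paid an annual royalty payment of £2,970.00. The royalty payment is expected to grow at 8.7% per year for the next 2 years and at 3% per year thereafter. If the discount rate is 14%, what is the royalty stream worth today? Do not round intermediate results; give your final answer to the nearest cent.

D_1 = 3228.39000
D_2 = 3509.25993
Terminal value at year 2: TV = D_2×(1+g_2)/(r−g_2) = 3614.53773/0.11 = 32859.43389
P_0 = D_1/(1+r)^1 + D_2/(1+r)^2 + TV/(1+r)^2
    = 2831.92105 + 2700.26157 + 25284.26738 = 30816.45000

£30816.45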